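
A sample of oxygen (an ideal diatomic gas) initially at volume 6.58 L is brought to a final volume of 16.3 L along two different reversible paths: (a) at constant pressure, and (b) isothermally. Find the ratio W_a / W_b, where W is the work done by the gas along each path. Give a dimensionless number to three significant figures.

W_a / W_b ≈ 1.63

Path (a) isobaric: W = P₁(V₂ − V₁) → W_a/(P₁V₁) = 1.477.
Path (b) isothermal: W = P₁V₁ ln(V₂/V₁) → W_b/(P₁V₁) = 0.9071.
W_a / W_b = 1.477 / 0.9071 = 1.628.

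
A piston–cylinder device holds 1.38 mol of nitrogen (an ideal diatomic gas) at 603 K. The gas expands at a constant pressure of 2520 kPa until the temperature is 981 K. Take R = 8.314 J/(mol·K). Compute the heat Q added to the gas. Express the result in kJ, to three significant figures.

Isobaric: W = nRΔT = (1.38)(8.314)(378) = 4337 J.
ΔU = nCᵥΔT with Cᵥ = 5R/2: ΔU = (1.38)(20.79)(378) = 10842 J.
Q = ΔU + W = 10842 + 4337 = 15179 J.

Q ≈ 15.2 kJ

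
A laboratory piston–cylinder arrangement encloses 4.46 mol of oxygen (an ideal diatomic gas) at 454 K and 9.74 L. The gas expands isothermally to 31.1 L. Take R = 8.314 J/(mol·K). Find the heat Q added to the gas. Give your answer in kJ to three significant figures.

Q ≈ 19.5 kJ

Isothermal ⇒ ΔU = 0, so Q = W = nRT ln(V₂/V₁).
Q = (4.46)(8.314)(454) ln(31.1/9.74) = 16835 × 1.161 = 19544 J.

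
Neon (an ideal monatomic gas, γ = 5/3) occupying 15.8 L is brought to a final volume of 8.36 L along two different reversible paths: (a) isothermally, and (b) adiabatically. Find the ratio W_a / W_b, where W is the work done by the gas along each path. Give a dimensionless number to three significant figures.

Path (a) isothermal: W = P₁V₁ ln(V₂/V₁) → W_a/(P₁V₁) = -0.6366.
Path (b) adiabatic: W = P₁V₁(1 − (V₁/V₂)^(γ−1))/(γ−1) → W_b/(P₁V₁) = -0.7929.
W_a / W_b = -0.6366 / -0.7929 = 0.8028.

W_a / W_b ≈ 0.803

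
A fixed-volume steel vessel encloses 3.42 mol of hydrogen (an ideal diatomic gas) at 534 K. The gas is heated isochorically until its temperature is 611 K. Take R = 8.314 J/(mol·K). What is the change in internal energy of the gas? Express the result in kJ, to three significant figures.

ΔU ≈ 5.47 kJ

Constant volume ⇒ W = 0, so Q = ΔU = nCᵥΔT with Cᵥ = 5R/2 = 20.79 J/(mol·K).
ΔU = (3.42)(20.79)(611 − 534) = 5474 J.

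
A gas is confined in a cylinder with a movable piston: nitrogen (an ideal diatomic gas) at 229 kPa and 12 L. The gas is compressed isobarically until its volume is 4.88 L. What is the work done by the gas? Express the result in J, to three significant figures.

Isobaric: W = P ΔV.
W = (229 kPa)(4.88 − 12 L) = (229)(-7.12) = -1630 J.

W ≈ -1630 J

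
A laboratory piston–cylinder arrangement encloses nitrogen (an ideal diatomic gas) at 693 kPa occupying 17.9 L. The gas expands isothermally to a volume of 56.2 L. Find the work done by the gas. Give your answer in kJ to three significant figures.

W ≈ 14.2 kJ

Isothermal: W = nRT ln(V₂/V₁) = P₁V₁ ln(V₂/V₁).
P₁V₁ = (693 kPa)(17.9 L) = 12405 J.
W = 12405 × ln(56.2/17.9) = 12405 × 1.144
W_by_gas = 14192 J.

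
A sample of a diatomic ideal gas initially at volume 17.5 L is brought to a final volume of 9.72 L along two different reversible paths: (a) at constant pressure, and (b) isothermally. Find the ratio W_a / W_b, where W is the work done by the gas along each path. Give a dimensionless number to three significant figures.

Path (a) isobaric: W = P₁(V₂ − V₁) → W_a/(P₁V₁) = -0.4446.
Path (b) isothermal: W = P₁V₁ ln(V₂/V₁) → W_b/(P₁V₁) = -0.588.
W_a / W_b = -0.4446 / -0.588 = 0.7561.

W_a / W_b ≈ 0.756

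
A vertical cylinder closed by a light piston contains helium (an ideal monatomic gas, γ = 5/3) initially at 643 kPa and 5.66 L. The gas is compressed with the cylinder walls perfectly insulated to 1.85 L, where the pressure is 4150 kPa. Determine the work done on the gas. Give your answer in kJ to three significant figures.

Adiabatic: W = (P₁V₁ − P₂V₂)/(γ − 1) with γ = 5/3.
P₁V₁ = 3639 J, P₂V₂ = 7678 J.
W = (3639 − 7678) / 0.6667 = -6057 J.
Work on gas = −W_by = 6057 J.

W ≈ 6.06 kJ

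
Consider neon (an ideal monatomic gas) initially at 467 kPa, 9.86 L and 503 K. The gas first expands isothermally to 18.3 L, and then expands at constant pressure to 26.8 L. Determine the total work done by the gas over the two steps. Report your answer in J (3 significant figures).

W_total ≈ 4990 J

Step 1 (isothermal): W = P₁V₁ ln(V₂/V₁) = (4605) ln(18.3/9.86) = 2848 J.
After step 1: P = 251.6 kPa, V = 18.3 L, T = 503 K.
Step 2 (isobaric): W = PΔV = (251.6 kPa)(26.8 − 18.3 L) = 2139 J.
W_total = 2848 + 2139 = 4986 J.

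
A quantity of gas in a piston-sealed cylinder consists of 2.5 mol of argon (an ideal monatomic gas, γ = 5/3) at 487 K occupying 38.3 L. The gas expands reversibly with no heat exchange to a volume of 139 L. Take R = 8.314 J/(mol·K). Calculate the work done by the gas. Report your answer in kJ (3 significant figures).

Adiabatic: TV^(γ−1) = const with γ = 5/3.
T₂ = T₁ (V₁/V₂)^(γ−1) = 487 × (38.3/139)^0.667 = 487 × 0.4234 = 206.2 K.
W_by = nCᵥ(T₁ − T₂) = (2.5)(12.47)(487 − 206.2) = 8754 J.

W ≈ 8.75 kJ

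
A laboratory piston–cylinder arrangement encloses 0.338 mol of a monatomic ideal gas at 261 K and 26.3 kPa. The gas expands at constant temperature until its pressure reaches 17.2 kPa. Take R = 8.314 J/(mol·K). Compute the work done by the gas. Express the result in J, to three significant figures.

W ≈ 311 J

Isothermal process: W = nRT ln(V₂/V₁) = nRT ln(P₁/P₂).
W = (0.338)(8.314)(261) × ln(26.3/17.2)
  = 733.4 × ln(1.529) = 733.4 × 0.4247
W_by_gas = 311.5 J.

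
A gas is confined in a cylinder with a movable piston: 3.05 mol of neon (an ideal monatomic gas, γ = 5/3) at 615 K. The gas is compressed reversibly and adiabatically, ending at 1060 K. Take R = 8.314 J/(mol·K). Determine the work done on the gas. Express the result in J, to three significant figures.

Adiabatic ⇒ Q = 0, so W_by = −ΔU = nCᵥ(T₁ − T₂).
Cᵥ = 3R/2 = 12.47 J/(mol·K).
W = (3.05)(12.47)(615 − 1060) = -16926 J.
Work on gas = −W_by = 16926 J.

W ≈ 16900 J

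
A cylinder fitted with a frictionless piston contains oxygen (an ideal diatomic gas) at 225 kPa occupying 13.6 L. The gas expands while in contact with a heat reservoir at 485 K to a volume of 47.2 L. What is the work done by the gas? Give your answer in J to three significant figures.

W ≈ 3810 J

Isothermal: W = nRT ln(V₂/V₁) = P₁V₁ ln(V₂/V₁).
P₁V₁ = (225 kPa)(13.6 L) = 3060 J.
W = 3060 × ln(47.2/13.6) = 3060 × 1.244
W_by_gas = 3808 J.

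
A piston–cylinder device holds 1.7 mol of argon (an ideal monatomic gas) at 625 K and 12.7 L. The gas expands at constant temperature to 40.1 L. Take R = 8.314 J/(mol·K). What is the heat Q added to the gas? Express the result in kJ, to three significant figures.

Isothermal ⇒ ΔU = 0, so Q = W = nRT ln(V₂/V₁).
Q = (1.7)(8.314)(625) ln(40.1/12.7) = 8834 × 1.15 = 10157 J.

Q ≈ 10.2 kJ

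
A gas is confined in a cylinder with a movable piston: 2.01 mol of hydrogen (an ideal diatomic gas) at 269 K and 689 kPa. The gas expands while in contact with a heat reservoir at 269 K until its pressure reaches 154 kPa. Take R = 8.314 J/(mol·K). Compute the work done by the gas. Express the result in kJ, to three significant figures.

W ≈ 6.74 kJ

Isothermal process: W = nRT ln(V₂/V₁) = nRT ln(P₁/P₂).
W = (2.01)(8.314)(269) × ln(689/154)
  = 4495 × ln(4.474) = 4495 × 1.498
W_by_gas = 6735 J.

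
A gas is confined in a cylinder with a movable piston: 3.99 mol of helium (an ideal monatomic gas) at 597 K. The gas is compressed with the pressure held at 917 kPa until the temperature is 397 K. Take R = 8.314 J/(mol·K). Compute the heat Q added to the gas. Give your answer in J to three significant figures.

Q ≈ -16600 J

Isobaric: W = nRΔT = (3.99)(8.314)(-200) = -6635 J.
ΔU = nCᵥΔT with Cᵥ = 3R/2: ΔU = (3.99)(12.47)(-200) = -9952 J.
Q = ΔU + W = -9952 − 6635 = -16586 J.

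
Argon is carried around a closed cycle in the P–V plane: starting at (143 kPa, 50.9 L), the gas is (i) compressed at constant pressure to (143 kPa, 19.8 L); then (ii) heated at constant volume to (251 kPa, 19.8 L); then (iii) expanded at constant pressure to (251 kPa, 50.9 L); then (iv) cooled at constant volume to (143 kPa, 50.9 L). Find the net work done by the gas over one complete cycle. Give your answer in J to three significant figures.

Constant-volume legs do no work.
W(i) = (143)(19.8 − 50.9) = -4447 J; W(iii) = (251)(50.9 − 19.8) = 7806 J.
W_net = -4447 + 7806 = 3359 J (the clockwise enclosed area).

W_net ≈ 3360 J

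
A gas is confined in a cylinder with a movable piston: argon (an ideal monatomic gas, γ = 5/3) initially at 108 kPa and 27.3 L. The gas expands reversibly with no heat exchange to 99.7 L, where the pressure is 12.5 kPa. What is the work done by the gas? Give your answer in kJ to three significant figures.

W ≈ 2.55 kJ

Adiabatic: W = (P₁V₁ − P₂V₂)/(γ − 1) with γ = 5/3.
P₁V₁ = 2948 J, P₂V₂ = 1246 J.
W = (2948 − 1246) / 0.6667 = 2553 J.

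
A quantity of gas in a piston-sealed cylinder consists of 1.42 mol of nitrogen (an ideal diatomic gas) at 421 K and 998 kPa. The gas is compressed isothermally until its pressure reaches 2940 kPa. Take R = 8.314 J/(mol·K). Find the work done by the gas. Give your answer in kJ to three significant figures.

Isothermal process: W = nRT ln(V₂/V₁) = nRT ln(P₁/P₂).
W = (1.42)(8.314)(421) × ln(998/2940)
  = 4970 × ln(0.3395) = 4970 × -1.08
W_by_gas = -5370 J.

W ≈ -5.37 kJ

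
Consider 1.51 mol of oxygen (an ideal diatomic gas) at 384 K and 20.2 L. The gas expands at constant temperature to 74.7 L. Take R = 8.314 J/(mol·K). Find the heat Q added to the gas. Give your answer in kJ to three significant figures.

Q ≈ 6.30 kJ

Isothermal ⇒ ΔU = 0, so Q = W = nRT ln(V₂/V₁).
Q = (1.51)(8.314)(384) ln(74.7/20.2) = 4821 × 1.308 = 6305 J.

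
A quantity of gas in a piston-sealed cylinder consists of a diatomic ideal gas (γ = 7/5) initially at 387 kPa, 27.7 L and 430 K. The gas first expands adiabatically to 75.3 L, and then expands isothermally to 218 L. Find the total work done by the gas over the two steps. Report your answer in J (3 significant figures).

Step 1 (adiabatic): W = (P₁V₁ − P₂V₂)/(γ−1) = (10720 − 7186)/0.4 = 8836 J.
After step 1: P = 95.43 kPa, V = 75.3 L, T = 288.2 K.
Step 2 (isothermal): W = P₁V₁ ln(V₂/V₁) = (7186) ln(218/75.3) = 7638 J.
W_total = 8836 + 7638 = 16474 J.

W_total ≈ 16500 J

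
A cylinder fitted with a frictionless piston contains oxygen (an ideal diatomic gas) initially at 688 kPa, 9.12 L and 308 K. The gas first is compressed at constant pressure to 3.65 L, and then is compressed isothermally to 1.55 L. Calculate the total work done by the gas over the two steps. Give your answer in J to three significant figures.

W_total ≈ -5910 J

Step 1 (isobaric): W = PΔV = (688 kPa)(3.65 − 9.12 L) = -3763 J.
After step 1: P = 688 kPa, V = 3.65 L, T = 123.3 K.
Step 2 (isothermal): W = P₁V₁ ln(V₂/V₁) = (2511) ln(1.55/3.65) = -2151 J.
W_total = -3763 − 2151 = -5914 J.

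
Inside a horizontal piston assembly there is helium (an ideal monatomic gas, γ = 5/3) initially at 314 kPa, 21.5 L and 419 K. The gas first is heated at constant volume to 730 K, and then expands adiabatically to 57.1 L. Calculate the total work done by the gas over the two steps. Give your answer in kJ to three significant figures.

Step 1 (isochoric): W = 0 (constant volume).
After step 1: P = 547.1 kPa (V unchanged).
Step 2 (adiabatic): W = (P₁V₁ − P₂V₂)/(γ−1) = (11762 − 6133)/0.667 = 8443 J.
W_total = 0 + 8443 = 8443 J.

W_total ≈ 8.44 kJ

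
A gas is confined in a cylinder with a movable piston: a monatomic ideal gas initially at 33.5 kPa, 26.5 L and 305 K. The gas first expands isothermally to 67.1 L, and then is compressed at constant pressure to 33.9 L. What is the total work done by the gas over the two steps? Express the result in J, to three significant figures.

W_total ≈ 386 J

Step 1 (isothermal): W = P₁V₁ ln(V₂/V₁) = (887.8) ln(67.1/26.5) = 824.8 J.
After step 1: P = 13.23 kPa, V = 67.1 L, T = 305 K.
Step 2 (isobaric): W = PΔV = (13.23 kPa)(33.9 − 67.1 L) = -439.2 J.
W_total = 824.8 − 439.2 = 385.5 J.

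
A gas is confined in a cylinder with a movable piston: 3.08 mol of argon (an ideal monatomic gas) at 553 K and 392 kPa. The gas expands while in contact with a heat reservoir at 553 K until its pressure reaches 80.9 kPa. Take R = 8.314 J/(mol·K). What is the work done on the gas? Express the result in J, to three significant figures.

Isothermal process: W = nRT ln(V₂/V₁) = nRT ln(P₁/P₂).
W = (3.08)(8.314)(553) × ln(392/80.9)
  = 14161 × ln(4.845) = 14161 × 1.578
W_by_gas = 22346 J; work on gas = −W_by = -22346 J.

W ≈ -22300 J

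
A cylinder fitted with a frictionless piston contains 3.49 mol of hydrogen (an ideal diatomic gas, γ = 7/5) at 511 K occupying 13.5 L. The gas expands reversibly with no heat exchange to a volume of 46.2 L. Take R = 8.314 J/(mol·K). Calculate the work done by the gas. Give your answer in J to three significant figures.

W ≈ 14400 J

Adiabatic: TV^(γ−1) = const with γ = 7/5.
T₂ = T₁ (V₁/V₂)^(γ−1) = 511 × (13.5/46.2)^0.4 = 511 × 0.6113 = 312.4 K.
W_by = nCᵥ(T₁ − T₂) = (3.49)(20.79)(511 − 312.4) = 14407 J.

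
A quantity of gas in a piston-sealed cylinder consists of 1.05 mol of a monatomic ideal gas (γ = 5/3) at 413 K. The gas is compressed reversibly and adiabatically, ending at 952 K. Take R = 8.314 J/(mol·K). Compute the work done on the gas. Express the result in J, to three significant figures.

Adiabatic ⇒ Q = 0, so W_by = −ΔU = nCᵥ(T₁ − T₂).
Cᵥ = 3R/2 = 12.47 J/(mol·K).
W = (1.05)(12.47)(413 − 952) = -7058 J.
Work on gas = −W_by = 7058 J.

W ≈ 7060 J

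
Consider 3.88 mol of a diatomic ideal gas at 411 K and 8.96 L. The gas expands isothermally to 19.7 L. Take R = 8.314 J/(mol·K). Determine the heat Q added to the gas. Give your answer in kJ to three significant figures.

Isothermal ⇒ ΔU = 0, so Q = W = nRT ln(V₂/V₁).
Q = (3.88)(8.314)(411) ln(19.7/8.96) = 13258 × 0.7878 = 10445 J.

Q ≈ 10.4 kJ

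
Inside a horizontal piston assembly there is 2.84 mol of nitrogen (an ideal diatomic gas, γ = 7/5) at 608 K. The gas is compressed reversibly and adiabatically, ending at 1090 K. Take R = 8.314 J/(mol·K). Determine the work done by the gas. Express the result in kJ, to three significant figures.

W ≈ -28.5 kJ

Adiabatic ⇒ Q = 0, so W_by = −ΔU = nCᵥ(T₁ − T₂).
Cᵥ = 5R/2 = 20.79 J/(mol·K).
W = (2.84)(20.79)(608 − 1090) = -28452 J.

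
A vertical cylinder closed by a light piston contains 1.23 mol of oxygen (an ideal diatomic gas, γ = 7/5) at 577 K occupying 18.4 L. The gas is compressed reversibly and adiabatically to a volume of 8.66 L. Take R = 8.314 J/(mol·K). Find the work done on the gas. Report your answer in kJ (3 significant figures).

W ≈ 5.19 kJ

Adiabatic: TV^(γ−1) = const with γ = 7/5.
T₂ = T₁ (V₁/V₂)^(γ−1) = 577 × (18.4/8.66)^0.4 = 577 × 1.352 = 780 K.
W_by = nCᵥ(T₁ − T₂) = (1.23)(20.79)(577 − 780) = -5190 J.
Work on gas = −W_by = 5190 J.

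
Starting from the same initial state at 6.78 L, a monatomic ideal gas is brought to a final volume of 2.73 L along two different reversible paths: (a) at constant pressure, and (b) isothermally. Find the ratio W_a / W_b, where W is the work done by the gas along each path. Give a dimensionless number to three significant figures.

Path (a) isobaric: W = P₁(V₂ − V₁) → W_a/(P₁V₁) = -0.5973.
Path (b) isothermal: W = P₁V₁ ln(V₂/V₁) → W_b/(P₁V₁) = -0.9097.
W_a / W_b = -0.5973 / -0.9097 = 0.6567.

W_a / W_b ≈ 0.657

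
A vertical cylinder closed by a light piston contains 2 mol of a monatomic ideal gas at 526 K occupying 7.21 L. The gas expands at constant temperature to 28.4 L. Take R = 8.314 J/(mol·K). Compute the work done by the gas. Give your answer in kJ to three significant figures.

Isothermal: W = nRT ln(V₂/V₁).
W = (2)(8.314)(526) × ln(28.4/7.21)
  = 8746 × 1.371
W_by_gas = 11991 J.

W ≈ 12.0 kJ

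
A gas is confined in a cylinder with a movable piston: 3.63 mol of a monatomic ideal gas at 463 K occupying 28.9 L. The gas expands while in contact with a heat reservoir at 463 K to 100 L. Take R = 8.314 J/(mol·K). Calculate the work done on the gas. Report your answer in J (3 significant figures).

W ≈ -17300 J

Isothermal: W = nRT ln(V₂/V₁).
W = (3.63)(8.314)(463) × ln(100/28.9)
  = 13973 × 1.241
W_by_gas = 17345 J; work on gas = −W_by = -17345 J.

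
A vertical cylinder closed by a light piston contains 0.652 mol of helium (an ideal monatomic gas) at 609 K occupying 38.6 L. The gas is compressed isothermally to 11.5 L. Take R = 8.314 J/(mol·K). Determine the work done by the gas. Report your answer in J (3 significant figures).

W ≈ -4000 J

Isothermal: W = nRT ln(V₂/V₁).
W = (0.652)(8.314)(609) × ln(11.5/38.6)
  = 3301 × -1.211
W_by_gas = -3997 J.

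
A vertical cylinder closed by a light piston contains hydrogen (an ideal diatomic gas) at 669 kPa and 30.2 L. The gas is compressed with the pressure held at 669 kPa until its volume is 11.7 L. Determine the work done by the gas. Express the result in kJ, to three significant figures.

Isobaric: W = P ΔV.
W = (669 kPa)(11.7 − 30.2 L) = (669)(-18.5) = -12376 J.

W ≈ -12.4 kJ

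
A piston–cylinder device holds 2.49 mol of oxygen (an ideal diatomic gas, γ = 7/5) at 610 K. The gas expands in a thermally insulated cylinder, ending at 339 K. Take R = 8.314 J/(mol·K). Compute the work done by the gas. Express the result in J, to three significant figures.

Adiabatic ⇒ Q = 0, so W_by = −ΔU = nCᵥ(T₁ − T₂).
Cᵥ = 5R/2 = 20.79 J/(mol·K).
W = (2.49)(20.79)(610 − 339) = 14026 J.

W ≈ 14000 J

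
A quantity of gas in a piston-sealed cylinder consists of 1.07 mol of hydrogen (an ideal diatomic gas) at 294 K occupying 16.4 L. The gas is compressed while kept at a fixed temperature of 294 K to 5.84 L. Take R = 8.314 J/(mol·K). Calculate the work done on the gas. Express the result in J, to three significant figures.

W ≈ 2700 J

Isothermal: W = nRT ln(V₂/V₁).
W = (1.07)(8.314)(294) × ln(5.84/16.4)
  = 2615 × -1.033
W_by_gas = -2701 J; work on gas = −W_by = 2701 J.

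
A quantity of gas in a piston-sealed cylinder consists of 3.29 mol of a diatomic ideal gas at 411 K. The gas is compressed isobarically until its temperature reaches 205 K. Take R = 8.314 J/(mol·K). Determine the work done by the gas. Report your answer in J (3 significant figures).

W ≈ -5630 J

Isobaric: W = P ΔV = nR ΔT.
W = (3.29)(8.314)(205 − 411) = -5635 J.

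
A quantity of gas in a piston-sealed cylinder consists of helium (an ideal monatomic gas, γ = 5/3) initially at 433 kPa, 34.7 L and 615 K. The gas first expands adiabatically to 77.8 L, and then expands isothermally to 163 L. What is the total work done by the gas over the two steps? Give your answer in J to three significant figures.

Step 1 (adiabatic): W = (P₁V₁ − P₂V₂)/(γ−1) = (15025 − 8771)/0.667 = 9381 J.
After step 1: P = 112.7 kPa, V = 77.8 L, T = 359 K.
Step 2 (isothermal): W = P₁V₁ ln(V₂/V₁) = (8771) ln(163/77.8) = 6487 J.
W_total = 9381 + 6487 = 15868 J.

W_total ≈ 15900 J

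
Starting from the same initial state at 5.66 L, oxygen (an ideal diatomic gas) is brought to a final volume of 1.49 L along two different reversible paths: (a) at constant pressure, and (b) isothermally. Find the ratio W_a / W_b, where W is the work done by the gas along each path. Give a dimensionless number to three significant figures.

Path (a) isobaric: W = P₁(V₂ − V₁) → W_a/(P₁V₁) = -0.7367.
Path (b) isothermal: W = P₁V₁ ln(V₂/V₁) → W_b/(P₁V₁) = -1.335.
W_a / W_b = -0.7367 / -1.335 = 0.552.

W_a / W_b ≈ 0.552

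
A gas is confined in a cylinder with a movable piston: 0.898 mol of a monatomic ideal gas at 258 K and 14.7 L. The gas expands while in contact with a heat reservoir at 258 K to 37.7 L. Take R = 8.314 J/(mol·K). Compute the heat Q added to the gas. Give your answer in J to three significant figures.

Isothermal ⇒ ΔU = 0, so Q = W = nRT ln(V₂/V₁).
Q = (0.898)(8.314)(258) ln(37.7/14.7) = 1926 × 0.9418 = 1814 J.

Q ≈ 1810 J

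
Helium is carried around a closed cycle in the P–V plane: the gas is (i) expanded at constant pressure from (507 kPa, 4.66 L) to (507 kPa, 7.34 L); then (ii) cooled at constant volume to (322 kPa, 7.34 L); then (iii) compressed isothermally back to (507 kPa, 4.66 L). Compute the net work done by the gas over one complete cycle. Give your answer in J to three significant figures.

Leg (i): W = PΔV = (507)(7.34 − 4.66) = 1359 J.
Leg (ii): W = 0.
Leg (iii): W = PᵢVᵢ ln(V_f/Vᵢ) = (2363) ln(4.66/7.34) = -1074 J.
W_net = 1359 − 1074 = 285 J.

W_net ≈ 285 J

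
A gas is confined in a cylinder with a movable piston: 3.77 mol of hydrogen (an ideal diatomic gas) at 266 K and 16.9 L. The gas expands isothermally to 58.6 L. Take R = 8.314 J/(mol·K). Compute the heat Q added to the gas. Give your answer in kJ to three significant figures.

Q ≈ 10.4 kJ

Isothermal ⇒ ΔU = 0, so Q = W = nRT ln(V₂/V₁).
Q = (3.77)(8.314)(266) ln(58.6/16.9) = 8337 × 1.243 = 10367 J.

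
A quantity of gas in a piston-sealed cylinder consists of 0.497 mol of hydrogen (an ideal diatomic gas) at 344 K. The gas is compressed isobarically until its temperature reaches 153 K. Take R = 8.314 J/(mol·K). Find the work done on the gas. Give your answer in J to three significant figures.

W ≈ 789 J

Isobaric: W = P ΔV = nR ΔT.
W = (0.497)(8.314)(153 − 344) = -789.2 J.
Work on gas = −W_by = 789.2 J.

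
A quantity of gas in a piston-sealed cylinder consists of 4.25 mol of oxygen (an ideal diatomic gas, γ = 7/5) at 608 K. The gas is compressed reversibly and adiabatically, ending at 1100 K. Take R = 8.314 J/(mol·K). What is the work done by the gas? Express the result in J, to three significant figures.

Adiabatic ⇒ Q = 0, so W_by = −ΔU = nCᵥ(T₁ − T₂).
Cᵥ = 5R/2 = 20.79 J/(mol·K).
W = (4.25)(20.79)(608 − 1100) = -43461 J.

W ≈ -43500 J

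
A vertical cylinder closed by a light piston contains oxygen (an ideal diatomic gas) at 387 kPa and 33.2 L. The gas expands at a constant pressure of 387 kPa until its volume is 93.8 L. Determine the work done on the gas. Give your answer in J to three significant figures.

Isobaric: W = P ΔV.
W = (387 kPa)(93.8 − 33.2 L) = (387)(60.6) = 23452 J.
Work on gas = −W_by = -23452 J.

W ≈ -23500 J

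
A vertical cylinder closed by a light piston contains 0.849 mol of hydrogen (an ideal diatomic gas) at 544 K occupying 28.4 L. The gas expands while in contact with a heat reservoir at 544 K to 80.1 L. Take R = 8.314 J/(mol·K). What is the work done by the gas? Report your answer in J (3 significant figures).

Isothermal: W = nRT ln(V₂/V₁).
W = (0.849)(8.314)(544) × ln(80.1/28.4)
  = 3840 × 1.037
W_by_gas = 3982 J.

W ≈ 3980 J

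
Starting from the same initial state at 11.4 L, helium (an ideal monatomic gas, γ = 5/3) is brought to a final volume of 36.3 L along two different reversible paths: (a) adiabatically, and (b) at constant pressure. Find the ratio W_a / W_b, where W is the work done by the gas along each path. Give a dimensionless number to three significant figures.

W_a / W_b ≈ 0.369

Path (a) adiabatic: W = P₁V₁(1 − (V₁/V₂)^(γ−1))/(γ−1) → W_a/(P₁V₁) = 0.807.
Path (b) isobaric: W = P₁(V₂ − V₁) → W_b/(P₁V₁) = 2.184.
W_a / W_b = 0.807 / 2.184 = 0.3695.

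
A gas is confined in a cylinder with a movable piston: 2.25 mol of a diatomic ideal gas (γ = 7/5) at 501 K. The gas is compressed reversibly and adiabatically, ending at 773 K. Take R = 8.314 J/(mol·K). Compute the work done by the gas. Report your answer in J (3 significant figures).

Adiabatic ⇒ Q = 0, so W_by = −ΔU = nCᵥ(T₁ − T₂).
Cᵥ = 5R/2 = 20.79 J/(mol·K).
W = (2.25)(20.79)(501 − 773) = -12720 J.

W ≈ -12700 J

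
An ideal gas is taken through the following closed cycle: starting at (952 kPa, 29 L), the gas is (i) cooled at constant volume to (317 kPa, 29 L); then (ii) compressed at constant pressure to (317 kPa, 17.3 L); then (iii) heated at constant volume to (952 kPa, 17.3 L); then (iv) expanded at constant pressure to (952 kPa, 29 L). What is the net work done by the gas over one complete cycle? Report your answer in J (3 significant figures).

W_net ≈ 7430 J

Constant-volume legs do no work.
W(ii) = (317)(17.3 − 29) = -3709 J; W(iv) = (952)(29 − 17.3) = 11138 J.
W_net = -3709 + 11138 = 7430 J (the clockwise enclosed area).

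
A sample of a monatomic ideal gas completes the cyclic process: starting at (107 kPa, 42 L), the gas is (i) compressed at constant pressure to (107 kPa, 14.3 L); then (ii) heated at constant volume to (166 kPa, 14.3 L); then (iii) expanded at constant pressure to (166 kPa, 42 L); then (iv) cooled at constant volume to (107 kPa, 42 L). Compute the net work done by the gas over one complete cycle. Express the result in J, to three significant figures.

W_net ≈ 1630 J

Constant-volume legs do no work.
W(i) = (107)(14.3 − 42) = -2964 J; W(iii) = (166)(42 − 14.3) = 4598 J.
W_net = -2964 + 4598 = 1634 J (the clockwise enclosed area).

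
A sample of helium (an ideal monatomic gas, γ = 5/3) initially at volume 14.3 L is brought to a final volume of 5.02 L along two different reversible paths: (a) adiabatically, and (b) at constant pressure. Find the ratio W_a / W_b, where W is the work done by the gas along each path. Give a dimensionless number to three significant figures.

Path (a) adiabatic: W = P₁V₁(1 − (V₁/V₂)^(γ−1))/(γ−1) → W_a/(P₁V₁) = -1.514.
Path (b) isobaric: W = P₁(V₂ − V₁) → W_b/(P₁V₁) = -0.649.
W_a / W_b = -1.514 / -0.649 = 2.333.

W_a / W_b ≈ 2.33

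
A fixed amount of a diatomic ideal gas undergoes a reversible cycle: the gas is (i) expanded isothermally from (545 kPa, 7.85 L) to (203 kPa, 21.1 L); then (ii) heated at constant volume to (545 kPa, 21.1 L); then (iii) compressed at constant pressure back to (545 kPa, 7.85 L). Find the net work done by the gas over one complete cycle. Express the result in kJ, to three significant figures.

W_net ≈ -2.99 kJ

Leg (i): W = PᵢVᵢ ln(V_f/Vᵢ) = (4278) ln(21.1/7.85) = 4230 J.
Leg (ii): W = 0.
Leg (iii): W = PΔV = (545)(7.85 − 21.1) = -7221 J.
W_net = 4230 − 7221 = -2991 J.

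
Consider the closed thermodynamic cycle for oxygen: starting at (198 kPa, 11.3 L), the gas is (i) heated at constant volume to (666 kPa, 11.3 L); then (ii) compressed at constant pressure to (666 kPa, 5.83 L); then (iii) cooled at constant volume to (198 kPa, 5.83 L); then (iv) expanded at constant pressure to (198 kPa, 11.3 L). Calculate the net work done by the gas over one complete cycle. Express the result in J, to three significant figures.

W_net ≈ -2560 J

Constant-volume legs do no work.
W(ii) = (666)(5.83 − 11.3) = -3643 J; W(iv) = (198)(11.3 − 5.83) = 1083 J.
W_net = -3643 + 1083 = -2560 J (the counter-clockwise enclosed area).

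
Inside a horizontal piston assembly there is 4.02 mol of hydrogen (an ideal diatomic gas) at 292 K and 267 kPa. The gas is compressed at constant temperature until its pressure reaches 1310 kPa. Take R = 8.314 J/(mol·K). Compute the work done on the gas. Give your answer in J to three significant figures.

Isothermal process: W = nRT ln(V₂/V₁) = nRT ln(P₁/P₂).
W = (4.02)(8.314)(292) × ln(267/1310)
  = 9759 × ln(0.2038) = 9759 × -1.591
W_by_gas = -15523 J; work on gas = −W_by = 15523 J.

W ≈ 15500 J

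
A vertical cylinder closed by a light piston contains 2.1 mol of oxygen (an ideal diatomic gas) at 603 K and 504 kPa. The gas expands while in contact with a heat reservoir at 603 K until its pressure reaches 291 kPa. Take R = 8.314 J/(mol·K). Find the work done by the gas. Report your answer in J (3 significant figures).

W ≈ 5780 J

Isothermal process: W = nRT ln(V₂/V₁) = nRT ln(P₁/P₂).
W = (2.1)(8.314)(603) × ln(504/291)
  = 10528 × ln(1.732) = 10528 × 0.5493
W_by_gas = 5783 J.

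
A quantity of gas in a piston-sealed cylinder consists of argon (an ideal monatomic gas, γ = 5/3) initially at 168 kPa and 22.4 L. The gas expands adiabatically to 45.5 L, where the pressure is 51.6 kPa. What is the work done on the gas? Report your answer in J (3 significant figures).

Adiabatic: W = (P₁V₁ − P₂V₂)/(γ − 1) with γ = 5/3.
P₁V₁ = 3763 J, P₂V₂ = 2348 J.
W = (3763 − 2348) / 0.6667 = 2123 J.
Work on gas = −W_by = -2123 J.

W ≈ -2120 J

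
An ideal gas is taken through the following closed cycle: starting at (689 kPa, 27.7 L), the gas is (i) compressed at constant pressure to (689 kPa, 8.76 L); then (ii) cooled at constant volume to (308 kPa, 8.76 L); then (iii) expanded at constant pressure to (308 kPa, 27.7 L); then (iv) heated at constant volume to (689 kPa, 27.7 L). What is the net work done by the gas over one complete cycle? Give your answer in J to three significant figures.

Constant-volume legs do no work.
W(i) = (689)(8.76 − 27.7) = -13050 J; W(iii) = (308)(27.7 − 8.76) = 5834 J.
W_net = -13050 + 5834 = -7216 J (the counter-clockwise enclosed area).

W_net ≈ -7220 J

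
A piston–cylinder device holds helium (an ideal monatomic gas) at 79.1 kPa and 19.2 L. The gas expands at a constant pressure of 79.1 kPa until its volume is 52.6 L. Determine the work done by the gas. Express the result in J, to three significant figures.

Isobaric: W = P ΔV.
W = (79.1 kPa)(52.6 − 19.2 L) = (79.1)(33.4) = 2642 J.

W ≈ 2640 J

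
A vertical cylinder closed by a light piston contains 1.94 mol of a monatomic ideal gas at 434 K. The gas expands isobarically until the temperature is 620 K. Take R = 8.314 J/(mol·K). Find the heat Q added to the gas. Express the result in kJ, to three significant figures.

Isobaric: W = nRΔT = (1.94)(8.314)(186) = 3000 J.
ΔU = nCᵥΔT with Cᵥ = 3R/2: ΔU = (1.94)(12.47)(186) = 4500 J.
Q = ΔU + W = 4500 + 3000 = 7500 J.

Q ≈ 7.50 kJ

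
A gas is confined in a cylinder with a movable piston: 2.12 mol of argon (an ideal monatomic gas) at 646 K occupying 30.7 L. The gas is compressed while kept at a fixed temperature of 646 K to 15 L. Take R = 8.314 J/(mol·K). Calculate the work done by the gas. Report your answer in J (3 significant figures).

Isothermal: W = nRT ln(V₂/V₁).
W = (2.12)(8.314)(646) × ln(15/30.7)
  = 11386 × -0.7162
W_by_gas = -8155 J.

W ≈ -8150 J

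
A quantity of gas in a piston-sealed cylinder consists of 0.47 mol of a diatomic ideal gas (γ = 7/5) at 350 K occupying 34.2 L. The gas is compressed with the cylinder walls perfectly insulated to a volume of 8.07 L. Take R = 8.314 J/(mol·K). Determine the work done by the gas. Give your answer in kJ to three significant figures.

Adiabatic: TV^(γ−1) = const with γ = 7/5.
T₂ = T₁ (V₁/V₂)^(γ−1) = 350 × (34.2/8.07)^0.4 = 350 × 1.782 = 623.6 K.
W_by = nCᵥ(T₁ − T₂) = (0.47)(20.79)(350 − 623.6) = -2673 J.

W ≈ -2.67 kJ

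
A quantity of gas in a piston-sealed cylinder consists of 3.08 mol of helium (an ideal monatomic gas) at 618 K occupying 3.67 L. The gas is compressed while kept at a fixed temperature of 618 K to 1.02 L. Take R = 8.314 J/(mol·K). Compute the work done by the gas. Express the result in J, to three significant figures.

W ≈ -20300 J

Isothermal: W = nRT ln(V₂/V₁).
W = (3.08)(8.314)(618) × ln(1.02/3.67)
  = 15825 × -1.28
W_by_gas = -20262 J.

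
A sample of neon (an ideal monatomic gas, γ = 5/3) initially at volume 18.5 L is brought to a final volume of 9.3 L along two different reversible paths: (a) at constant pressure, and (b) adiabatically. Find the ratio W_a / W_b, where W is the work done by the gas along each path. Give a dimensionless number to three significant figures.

W_a / W_b ≈ 0.570

Path (a) isobaric: W = P₁(V₂ − V₁) → W_a/(P₁V₁) = -0.4973.
Path (b) adiabatic: W = P₁V₁(1 − (V₁/V₂)^(γ−1))/(γ−1) → W_b/(P₁V₁) = -0.8726.
W_a / W_b = -0.4973 / -0.8726 = 0.5699.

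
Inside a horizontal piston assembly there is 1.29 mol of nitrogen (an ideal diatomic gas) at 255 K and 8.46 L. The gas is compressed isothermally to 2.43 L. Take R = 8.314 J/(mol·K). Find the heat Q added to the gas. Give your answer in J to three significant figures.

Q ≈ -3410 J

Isothermal ⇒ ΔU = 0, so Q = W = nRT ln(V₂/V₁).
Q = (1.29)(8.314)(255) ln(2.43/8.46) = 2735 × -1.247 = -3412 J.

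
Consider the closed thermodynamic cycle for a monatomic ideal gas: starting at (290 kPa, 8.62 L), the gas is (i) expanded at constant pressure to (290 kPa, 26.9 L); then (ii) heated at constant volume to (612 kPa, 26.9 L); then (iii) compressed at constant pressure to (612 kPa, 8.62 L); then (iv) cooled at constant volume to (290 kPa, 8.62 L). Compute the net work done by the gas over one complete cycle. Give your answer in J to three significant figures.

Constant-volume legs do no work.
W(i) = (290)(26.9 − 8.62) = 5301 J; W(iii) = (612)(8.62 − 26.9) = -11187 J.
W_net = 5301 − 11187 = -5886 J (the counter-clockwise enclosed area).

W_net ≈ -5890 J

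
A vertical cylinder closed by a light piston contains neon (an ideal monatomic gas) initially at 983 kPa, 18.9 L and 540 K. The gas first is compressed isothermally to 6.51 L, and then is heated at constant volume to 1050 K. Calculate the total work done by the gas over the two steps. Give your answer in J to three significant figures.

W_total ≈ -19800 J

Step 1 (isothermal): W = P₁V₁ ln(V₂/V₁) = (18579) ln(6.51/18.9) = -19802 J.
Step 2 (isochoric): W = 0 (constant volume).
W_total = -19802 + 0 = -19802 J.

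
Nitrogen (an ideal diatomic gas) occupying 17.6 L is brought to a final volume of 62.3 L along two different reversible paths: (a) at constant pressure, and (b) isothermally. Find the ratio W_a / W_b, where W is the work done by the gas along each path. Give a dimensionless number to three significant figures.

W_a / W_b ≈ 2.01

Path (a) isobaric: W = P₁(V₂ − V₁) → W_a/(P₁V₁) = 2.54.
Path (b) isothermal: W = P₁V₁ ln(V₂/V₁) → W_b/(P₁V₁) = 1.264.
W_a / W_b = 2.54 / 1.264 = 2.009.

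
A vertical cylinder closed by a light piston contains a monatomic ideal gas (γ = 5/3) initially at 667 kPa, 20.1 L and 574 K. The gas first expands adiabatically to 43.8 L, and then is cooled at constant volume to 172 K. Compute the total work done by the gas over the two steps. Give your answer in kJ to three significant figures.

Step 1 (adiabatic): W = (P₁V₁ − P₂V₂)/(γ−1) = (13407 − 7976)/0.667 = 8146 J.
Step 2 (isochoric): W = 0 (constant volume).
W_total = 8146 + 0 = 8146 J.

W_total ≈ 8.15 kJ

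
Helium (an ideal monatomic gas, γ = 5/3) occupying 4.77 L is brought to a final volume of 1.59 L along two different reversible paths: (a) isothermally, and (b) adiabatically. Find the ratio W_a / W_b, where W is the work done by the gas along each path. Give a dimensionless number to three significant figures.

W_a / W_b ≈ 0.678

Path (a) isothermal: W = P₁V₁ ln(V₂/V₁) → W_a/(P₁V₁) = -1.099.
Path (b) adiabatic: W = P₁V₁(1 − (V₁/V₂)^(γ−1))/(γ−1) → W_b/(P₁V₁) = -1.62.
W_a / W_b = -1.099 / -1.62 = 0.6781.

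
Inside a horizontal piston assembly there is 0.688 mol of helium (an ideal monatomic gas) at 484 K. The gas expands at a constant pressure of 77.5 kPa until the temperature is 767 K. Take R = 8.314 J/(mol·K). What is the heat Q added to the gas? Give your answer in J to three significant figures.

Isobaric: W = nRΔT = (0.688)(8.314)(283) = 1619 J.
ΔU = nCᵥΔT with Cᵥ = 3R/2: ΔU = (0.688)(12.47)(283) = 2428 J.
Q = ΔU + W = 2428 + 1619 = 4047 J.

Q ≈ 4050 J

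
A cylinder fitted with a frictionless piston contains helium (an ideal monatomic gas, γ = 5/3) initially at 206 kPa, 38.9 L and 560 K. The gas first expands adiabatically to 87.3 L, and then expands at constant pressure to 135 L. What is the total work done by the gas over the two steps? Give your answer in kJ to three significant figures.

Step 1 (adiabatic): W = (P₁V₁ − P₂V₂)/(γ−1) = (8013 − 4675)/0.667 = 5008 J.
After step 1: P = 53.55 kPa, V = 87.3 L, T = 326.7 K.
Step 2 (isobaric): W = PΔV = (53.55 kPa)(135 − 87.3 L) = 2554 J.
W_total = 5008 + 2554 = 7562 J.

W_total ≈ 7.56 kJ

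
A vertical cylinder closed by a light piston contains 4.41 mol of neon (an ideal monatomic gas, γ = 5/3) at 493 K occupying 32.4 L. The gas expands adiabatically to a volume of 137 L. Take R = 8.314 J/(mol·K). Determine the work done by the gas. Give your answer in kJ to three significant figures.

W ≈ 16.7 kJ

Adiabatic: TV^(γ−1) = const with γ = 5/3.
T₂ = T₁ (V₁/V₂)^(γ−1) = 493 × (32.4/137)^0.667 = 493 × 0.3824 = 188.5 K.
W_by = nCᵥ(T₁ − T₂) = (4.41)(12.47)(493 − 188.5) = 16745 J.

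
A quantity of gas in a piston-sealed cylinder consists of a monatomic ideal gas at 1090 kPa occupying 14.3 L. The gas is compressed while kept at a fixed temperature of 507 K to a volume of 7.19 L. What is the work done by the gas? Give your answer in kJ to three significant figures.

W ≈ -10.7 kJ

Isothermal: W = nRT ln(V₂/V₁) = P₁V₁ ln(V₂/V₁).
P₁V₁ = (1090 kPa)(14.3 L) = 15587 J.
W = 15587 × ln(7.19/14.3) = 15587 × -0.6876
W_by_gas = -10717 J.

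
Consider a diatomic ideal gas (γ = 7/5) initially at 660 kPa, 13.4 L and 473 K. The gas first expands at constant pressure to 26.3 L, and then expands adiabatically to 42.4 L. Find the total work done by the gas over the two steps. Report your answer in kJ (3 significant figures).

Step 1 (isobaric): W = PΔV = (660 kPa)(26.3 − 13.4 L) = 8514 J.
After step 1: P = 660 kPa, V = 26.3 L, T = 928.4 K.
Step 2 (adiabatic): W = (P₁V₁ − P₂V₂)/(γ−1) = (17358 − 14340)/0.4 = 7546 J.
W_total = 8514 + 7546 = 16060 J.

W_total ≈ 16.1 kJ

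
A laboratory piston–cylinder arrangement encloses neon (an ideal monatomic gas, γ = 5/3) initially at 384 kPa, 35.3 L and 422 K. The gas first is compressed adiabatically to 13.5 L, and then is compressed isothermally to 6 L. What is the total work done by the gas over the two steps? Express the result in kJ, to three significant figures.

W_total ≈ -39.1 kJ

Step 1 (adiabatic): W = (P₁V₁ − P₂V₂)/(γ−1) = (13555 − 25728)/0.667 = -18259 J.
After step 1: P = 1906 kPa, V = 13.5 L, T = 801 K.
Step 2 (isothermal): W = P₁V₁ ln(V₂/V₁) = (25728) ln(6/13.5) = -20863 J.
W_total = -18259 − 20863 = -39122 J.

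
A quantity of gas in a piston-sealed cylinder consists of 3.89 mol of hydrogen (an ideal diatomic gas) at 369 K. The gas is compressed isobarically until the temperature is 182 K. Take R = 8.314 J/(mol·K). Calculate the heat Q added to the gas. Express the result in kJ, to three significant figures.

Isobaric: W = nRΔT = (3.89)(8.314)(-187) = -6048 J.
ΔU = nCᵥΔT with Cᵥ = 5R/2: ΔU = (3.89)(20.79)(-187) = -15120 J.
Q = ΔU + W = -15120 − 6048 = -21167 J.

Q ≈ -21.2 kJ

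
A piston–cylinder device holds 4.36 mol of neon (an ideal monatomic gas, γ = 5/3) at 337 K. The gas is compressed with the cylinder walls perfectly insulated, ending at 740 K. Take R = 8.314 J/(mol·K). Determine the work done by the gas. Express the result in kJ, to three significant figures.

W ≈ -21.9 kJ

Adiabatic ⇒ Q = 0, so W_by = −ΔU = nCᵥ(T₁ − T₂).
Cᵥ = 3R/2 = 12.47 J/(mol·K).
W = (4.36)(12.47)(337 − 740) = -21913 J.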